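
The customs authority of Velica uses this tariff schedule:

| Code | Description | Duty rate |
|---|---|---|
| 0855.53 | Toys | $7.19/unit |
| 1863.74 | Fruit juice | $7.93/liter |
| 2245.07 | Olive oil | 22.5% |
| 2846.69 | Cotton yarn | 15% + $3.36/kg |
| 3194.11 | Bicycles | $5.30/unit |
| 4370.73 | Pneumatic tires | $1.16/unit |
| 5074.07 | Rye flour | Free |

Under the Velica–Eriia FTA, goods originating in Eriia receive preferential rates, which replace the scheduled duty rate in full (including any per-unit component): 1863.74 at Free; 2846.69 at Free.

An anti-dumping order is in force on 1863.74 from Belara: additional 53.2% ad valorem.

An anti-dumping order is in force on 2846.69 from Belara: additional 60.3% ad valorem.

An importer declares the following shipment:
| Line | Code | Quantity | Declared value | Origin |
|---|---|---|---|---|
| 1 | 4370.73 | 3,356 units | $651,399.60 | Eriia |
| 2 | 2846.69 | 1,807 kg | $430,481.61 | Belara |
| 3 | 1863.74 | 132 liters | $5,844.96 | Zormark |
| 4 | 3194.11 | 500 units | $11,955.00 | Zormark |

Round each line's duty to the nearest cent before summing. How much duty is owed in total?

Line 1 (4370.73, Eriia, 3,356 units, $651,399.60):
Base rate for 4370.73 is $1.16/unit.
Origin Eriia is the FTA partner but 4370.73 is not on the preference list; base rate stands.
Duty = 3,356 × $1.16 = $3,892.96.
Line 2 (2846.69, Belara, 1,807 kg, $430,481.61):
Base rate for 2846.69 is 15% + $3.36/kg.
2846.69 has an FTA preferential rate, but origin Belara is not Eriia; base rate stands.
Additional duty on 2846.69 from Belara: +60.3%. Applied ad valorem rate: 15% + 60.3% = 75.3%.
Duty = $430,481.61 × 75.3% + 1,807 × $3.36 = $330,224.17.
Line 3 (1863.74, Zormark, 132 liters, $5,844.96):
Base rate for 1863.74 is $7.93/liter.
1863.74 has an FTA preferential rate, but origin Zormark is not Eriia; base rate stands.
The additional-duty order on 1863.74 targets Belara, not Zormark; it does not apply.
Duty = 132 × $7.93 = $1,046.76.
Line 4 (3194.11, Zormark, 500 units, $11,955.00):
Base rate for 3194.11 is $5.30/unit.
Duty = 500 × $5.30 = $2,650.00.
Total = $3,892.96 + $330,224.17 + $1,046.76 + $2,650.00 = $337,813.89.

$337,813.89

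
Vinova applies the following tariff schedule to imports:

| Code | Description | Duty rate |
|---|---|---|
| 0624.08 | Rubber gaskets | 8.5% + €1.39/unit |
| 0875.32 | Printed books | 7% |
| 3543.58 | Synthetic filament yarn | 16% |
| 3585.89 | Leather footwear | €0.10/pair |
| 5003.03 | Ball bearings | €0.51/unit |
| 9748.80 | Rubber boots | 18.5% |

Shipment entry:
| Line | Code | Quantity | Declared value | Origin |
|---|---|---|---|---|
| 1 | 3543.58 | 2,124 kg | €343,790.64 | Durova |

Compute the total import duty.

Line 1 (3543.58, Durova, 2,124 kg, €343,790.64):
Base rate for 3543.58 is 16%.
Duty = €343,790.64 × 16% = €55,006.50.

€55,006.50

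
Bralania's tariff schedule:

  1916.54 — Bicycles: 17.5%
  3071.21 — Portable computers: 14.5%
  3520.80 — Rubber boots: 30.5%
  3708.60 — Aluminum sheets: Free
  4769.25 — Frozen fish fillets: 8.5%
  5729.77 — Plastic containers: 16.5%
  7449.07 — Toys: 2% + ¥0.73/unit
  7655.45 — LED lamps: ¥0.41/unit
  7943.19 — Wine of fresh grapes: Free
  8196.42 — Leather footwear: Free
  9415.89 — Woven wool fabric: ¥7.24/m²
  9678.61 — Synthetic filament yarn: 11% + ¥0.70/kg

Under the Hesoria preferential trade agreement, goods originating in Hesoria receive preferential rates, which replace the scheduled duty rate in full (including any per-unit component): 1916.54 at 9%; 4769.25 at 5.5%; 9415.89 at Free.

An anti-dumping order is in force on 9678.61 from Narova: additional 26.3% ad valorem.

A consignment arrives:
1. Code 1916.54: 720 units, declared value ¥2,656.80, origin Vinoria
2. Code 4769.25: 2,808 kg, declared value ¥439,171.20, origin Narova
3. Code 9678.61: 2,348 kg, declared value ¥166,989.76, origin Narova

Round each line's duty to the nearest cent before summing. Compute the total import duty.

¥101,725.27

Line 1 (1916.54, Vinoria, 720 units, ¥2,656.80):
Base rate for 1916.54 is 17.5%.
1916.54 has an FTA preferential rate, but origin Vinoria is not Hesoria; base rate stands.
Duty = ¥2,656.80 × 17.5% = ¥464.94.
Line 2 (4769.25, Narova, 2,808 kg, ¥439,171.20):
Base rate for 4769.25 is 8.5%.
4769.25 has an FTA preferential rate, but origin Narova is not Hesoria; base rate stands.
Duty = ¥439,171.20 × 8.5% = ¥37,329.55.
Line 3 (9678.61, Narova, 2,348 kg, ¥166,989.76):
Base rate for 9678.61 is 11% + ¥0.70/kg.
Additional duty on 9678.61 from Narova: +26.3%. Applied ad valorem rate: 11% + 26.3% = 37.3%.
Duty = ¥166,989.76 × 37.3% + 2,348 × ¥0.70 = ¥63,930.78.
Total = ¥464.94 + ¥37,329.55 + ¥63,930.78 = ¥101,725.27.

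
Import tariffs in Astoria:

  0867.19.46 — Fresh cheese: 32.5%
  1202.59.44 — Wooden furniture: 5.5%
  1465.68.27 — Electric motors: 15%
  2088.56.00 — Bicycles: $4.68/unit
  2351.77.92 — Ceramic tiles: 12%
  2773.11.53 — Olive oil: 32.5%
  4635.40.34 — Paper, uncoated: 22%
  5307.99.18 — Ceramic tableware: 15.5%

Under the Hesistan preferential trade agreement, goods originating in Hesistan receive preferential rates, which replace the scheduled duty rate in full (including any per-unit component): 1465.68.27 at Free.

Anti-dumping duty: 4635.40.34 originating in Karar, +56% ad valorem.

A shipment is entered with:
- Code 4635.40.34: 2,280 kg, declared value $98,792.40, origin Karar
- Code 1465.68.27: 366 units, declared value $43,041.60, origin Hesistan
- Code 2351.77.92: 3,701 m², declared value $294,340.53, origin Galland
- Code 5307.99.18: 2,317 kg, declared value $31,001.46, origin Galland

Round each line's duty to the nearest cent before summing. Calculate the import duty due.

$117,184.16

Line 1 (4635.40.34, Karar, 2,280 kg, $98,792.40):
Base rate for 4635.40.34 is 22%.
Additional duty on 4635.40.34 from Karar: +56%. Applied ad valorem rate: 22% + 56% = 78%.
Duty = $98,792.40 × 78% = $77,058.07.
Line 2 (1465.68.27, Hesistan, 366 units, $43,041.60):
Base rate for 1465.68.27 is 15%.
Origin Hesistan qualifies under the Astoria–Hesistan agreement and 1465.68.27 is covered: preferential rate Free applies instead.
Duty = $43,041.60 × 0% = $0.00.
Line 3 (2351.77.92, Galland, 3,701 m², $294,340.53):
Base rate for 2351.77.92 is 12%.
Duty = $294,340.53 × 12% = $35,320.86.
Line 4 (5307.99.18, Galland, 2,317 kg, $31,001.46):
Base rate for 5307.99.18 is 15.5%.
Duty = $31,001.46 × 15.5% = $4,805.23.
Total = $77,058.07 + $0.00 + $35,320.86 + $4,805.23 = $117,184.16.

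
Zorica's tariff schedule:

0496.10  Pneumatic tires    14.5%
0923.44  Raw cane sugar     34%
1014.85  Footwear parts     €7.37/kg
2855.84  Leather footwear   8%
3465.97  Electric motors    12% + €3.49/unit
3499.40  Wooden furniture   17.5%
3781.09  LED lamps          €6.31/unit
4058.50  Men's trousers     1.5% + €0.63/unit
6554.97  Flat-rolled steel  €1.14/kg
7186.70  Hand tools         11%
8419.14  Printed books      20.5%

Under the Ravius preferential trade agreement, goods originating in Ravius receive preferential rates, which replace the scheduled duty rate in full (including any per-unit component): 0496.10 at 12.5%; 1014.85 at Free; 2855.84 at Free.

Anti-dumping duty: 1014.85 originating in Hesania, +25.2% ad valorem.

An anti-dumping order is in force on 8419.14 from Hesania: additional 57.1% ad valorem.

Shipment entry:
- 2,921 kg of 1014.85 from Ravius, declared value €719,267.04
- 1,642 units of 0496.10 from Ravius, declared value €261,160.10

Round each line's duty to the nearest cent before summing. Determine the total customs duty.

Line 1 (1014.85, Ravius, 2,921 kg, €719,267.04):
Base rate for 1014.85 is €7.37/kg.
Origin Ravius qualifies under the Zorica–Ravius agreement and 1014.85 is covered: preferential rate Free applies instead.
The additional-duty order on 1014.85 targets Hesania, not Ravius; it does not apply.
Duty = €719,267.04 × 0% = €0.00.
Line 2 (0496.10, Ravius, 1,642 units, €261,160.10):
Base rate for 0496.10 is 14.5%.
Origin Ravius qualifies under the Zorica–Ravius agreement and 0496.10 is covered: preferential rate 12.5% applies instead.
Duty = €261,160.10 × 12.5% = €32,645.01.
Total = €0.00 + €32,645.01 = €32,645.01.

€32,645.01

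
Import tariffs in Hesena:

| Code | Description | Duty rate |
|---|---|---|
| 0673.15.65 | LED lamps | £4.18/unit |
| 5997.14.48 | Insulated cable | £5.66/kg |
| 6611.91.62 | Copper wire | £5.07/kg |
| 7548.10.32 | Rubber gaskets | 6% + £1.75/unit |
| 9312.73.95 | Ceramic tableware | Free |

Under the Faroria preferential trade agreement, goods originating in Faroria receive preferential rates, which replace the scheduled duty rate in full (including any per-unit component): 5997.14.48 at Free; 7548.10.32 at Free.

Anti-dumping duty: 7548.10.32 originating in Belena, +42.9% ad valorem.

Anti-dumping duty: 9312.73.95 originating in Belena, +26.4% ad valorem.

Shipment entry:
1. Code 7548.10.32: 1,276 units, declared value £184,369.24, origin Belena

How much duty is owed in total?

Line 1 (7548.10.32, Belena, 1,276 units, £184,369.24):
Base rate for 7548.10.32 is 6% + £1.75/unit.
7548.10.32 has an FTA preferential rate, but origin Belena is not Faroria; base rate stands.
Additional duty on 7548.10.32 from Belena: +42.9%. Applied ad valorem rate: 6% + 42.9% = 48.9%.
Duty = £184,369.24 × 48.9% + 1,276 × £1.75 = £92,389.56.

£92,389.56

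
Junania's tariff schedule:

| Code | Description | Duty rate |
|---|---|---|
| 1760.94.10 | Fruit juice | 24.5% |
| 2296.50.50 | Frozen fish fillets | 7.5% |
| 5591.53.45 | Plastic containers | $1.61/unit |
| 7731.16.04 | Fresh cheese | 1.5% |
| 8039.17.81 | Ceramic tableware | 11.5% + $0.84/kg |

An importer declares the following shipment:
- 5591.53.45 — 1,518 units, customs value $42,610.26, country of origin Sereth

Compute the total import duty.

Line 1 (5591.53.45, Sereth, 1,518 units, $42,610.26):
Base rate for 5591.53.45 is $1.61/unit.
Duty = 1,518 × $1.61 = $2,443.98.

$2,443.98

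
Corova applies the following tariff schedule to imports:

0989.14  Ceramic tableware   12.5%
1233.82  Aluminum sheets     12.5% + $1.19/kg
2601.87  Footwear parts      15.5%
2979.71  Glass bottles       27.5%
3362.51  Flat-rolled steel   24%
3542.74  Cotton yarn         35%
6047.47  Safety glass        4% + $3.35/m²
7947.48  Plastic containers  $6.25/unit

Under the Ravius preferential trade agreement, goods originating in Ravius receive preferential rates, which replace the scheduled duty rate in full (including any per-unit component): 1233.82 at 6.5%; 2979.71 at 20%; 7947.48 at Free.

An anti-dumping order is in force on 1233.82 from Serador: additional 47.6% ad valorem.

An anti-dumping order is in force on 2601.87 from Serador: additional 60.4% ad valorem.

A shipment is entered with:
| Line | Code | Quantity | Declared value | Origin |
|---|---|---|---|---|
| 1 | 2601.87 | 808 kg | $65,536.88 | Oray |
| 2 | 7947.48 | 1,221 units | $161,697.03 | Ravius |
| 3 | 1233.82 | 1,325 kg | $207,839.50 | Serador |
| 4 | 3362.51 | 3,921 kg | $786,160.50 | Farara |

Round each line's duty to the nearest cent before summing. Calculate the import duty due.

Line 1 (2601.87, Oray, 808 kg, $65,536.88):
Base rate for 2601.87 is 15.5%.
The additional-duty order on 2601.87 targets Serador, not Oray; it does not apply.
Duty = $65,536.88 × 15.5% = $10,158.22.
Line 2 (7947.48, Ravius, 1,221 units, $161,697.03):
Base rate for 7947.48 is $6.25/unit.
Origin Ravius qualifies under the Corova–Ravius agreement and 7947.48 is covered: preferential rate Free applies instead.
Duty = $161,697.03 × 0% = $0.00.
Line 3 (1233.82, Serador, 1,325 kg, $207,839.50):
Base rate for 1233.82 is 12.5% + $1.19/kg.
1233.82 has an FTA preferential rate, but origin Serador is not Ravius; base rate stands.
Additional duty on 1233.82 from Serador: +47.6%. Applied ad valorem rate: 12.5% + 47.6% = 60.1%.
Duty = $207,839.50 × 60.1% + 1,325 × $1.19 = $126,488.29.
Line 4 (3362.51, Farara, 3,921 kg, $786,160.50):
Base rate for 3362.51 is 24%.
Duty = $786,160.50 × 24% = $188,678.52.
Total = $10,158.22 + $0.00 + $126,488.29 + $188,678.52 = $325,325.03.

$325,325.03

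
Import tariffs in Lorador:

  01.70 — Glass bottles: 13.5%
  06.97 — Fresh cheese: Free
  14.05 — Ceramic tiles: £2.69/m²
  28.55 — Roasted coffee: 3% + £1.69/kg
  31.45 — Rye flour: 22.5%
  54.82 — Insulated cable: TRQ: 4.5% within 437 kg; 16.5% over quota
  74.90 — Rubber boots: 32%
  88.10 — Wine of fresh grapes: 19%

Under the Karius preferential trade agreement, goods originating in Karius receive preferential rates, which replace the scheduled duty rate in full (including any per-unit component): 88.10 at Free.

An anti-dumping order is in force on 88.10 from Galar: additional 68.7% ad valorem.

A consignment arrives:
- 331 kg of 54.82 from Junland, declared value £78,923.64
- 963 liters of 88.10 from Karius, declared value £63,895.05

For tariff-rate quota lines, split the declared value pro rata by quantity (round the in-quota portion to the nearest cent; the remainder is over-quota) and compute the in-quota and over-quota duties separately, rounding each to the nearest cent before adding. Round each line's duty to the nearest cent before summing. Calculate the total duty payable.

Line 1 (54.82, Junland, 331 kg, £78,923.64):
Code 54.82 is under a tariff-rate quota (threshold 437 kg). Quantity 331 kg is within the quota, so the in-quota rate 4.5% applies to the full value.
Duty = £78,923.64 × 4.5% = £3,551.56.
Line 2 (88.10, Karius, 963 liters, £63,895.05):
Base rate for 88.10 is 19%.
Origin Karius qualifies under the Lorador–Karius agreement and 88.10 is covered: preferential rate Free applies instead.
The additional-duty order on 88.10 targets Galar, not Karius; it does not apply.
Duty = £63,895.05 × 0% = £0.00.
Total = £3,551.56 + £0.00 = £3,551.56.

£3,551.56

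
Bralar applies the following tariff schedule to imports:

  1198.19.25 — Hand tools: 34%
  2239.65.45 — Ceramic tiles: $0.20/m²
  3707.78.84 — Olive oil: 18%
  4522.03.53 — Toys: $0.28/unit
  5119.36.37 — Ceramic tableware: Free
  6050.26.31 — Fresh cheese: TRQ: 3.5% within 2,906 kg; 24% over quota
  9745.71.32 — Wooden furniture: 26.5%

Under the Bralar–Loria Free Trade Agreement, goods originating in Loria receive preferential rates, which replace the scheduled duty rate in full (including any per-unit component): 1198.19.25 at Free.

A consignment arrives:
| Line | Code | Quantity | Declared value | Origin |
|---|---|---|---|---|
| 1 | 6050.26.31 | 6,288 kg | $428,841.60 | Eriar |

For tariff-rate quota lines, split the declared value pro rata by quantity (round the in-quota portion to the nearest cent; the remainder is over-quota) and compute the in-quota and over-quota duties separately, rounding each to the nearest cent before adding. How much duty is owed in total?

Line 1 (6050.26.31, Eriar, 6,288 kg, $428,841.60):
Code 6050.26.31 is under a tariff-rate quota (threshold 2,906 kg). In-quota: 2,906 kg at 3.5%; over-quota: 3,382 kg at 24%.
Pro-rata value split: in-quota = $428,841.60 × 2,906/6,288 = $198,189.20; over-quota = $428,841.60 − $198,189.20 = $230,652.40.
In-quota duty = $198,189.20 × 3.5% = $6,936.62. Over-quota duty = $230,652.40 × 24% = $55,356.58.
Line duty = $6,936.62 + $55,356.58 = $62,293.20.

$62,293.20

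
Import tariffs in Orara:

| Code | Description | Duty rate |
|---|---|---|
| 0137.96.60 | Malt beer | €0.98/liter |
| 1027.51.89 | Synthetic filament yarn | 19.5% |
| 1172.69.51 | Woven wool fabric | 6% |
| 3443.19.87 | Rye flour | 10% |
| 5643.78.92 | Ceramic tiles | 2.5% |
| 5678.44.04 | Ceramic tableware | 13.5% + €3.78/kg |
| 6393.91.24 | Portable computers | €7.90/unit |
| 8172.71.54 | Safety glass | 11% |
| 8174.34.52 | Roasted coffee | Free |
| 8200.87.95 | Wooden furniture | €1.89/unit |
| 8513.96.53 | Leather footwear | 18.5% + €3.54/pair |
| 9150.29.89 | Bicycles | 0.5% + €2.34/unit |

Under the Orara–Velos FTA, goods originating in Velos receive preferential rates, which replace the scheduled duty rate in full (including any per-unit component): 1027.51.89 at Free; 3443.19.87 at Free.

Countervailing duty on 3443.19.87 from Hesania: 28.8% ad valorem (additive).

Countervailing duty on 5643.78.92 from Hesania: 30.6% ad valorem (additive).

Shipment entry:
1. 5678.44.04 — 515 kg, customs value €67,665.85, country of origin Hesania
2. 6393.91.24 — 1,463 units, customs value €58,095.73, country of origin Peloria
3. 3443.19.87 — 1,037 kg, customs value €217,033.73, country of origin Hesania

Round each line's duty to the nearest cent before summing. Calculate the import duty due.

€106,848.38

Line 1 (5678.44.04, Hesania, 515 kg, €67,665.85):
Base rate for 5678.44.04 is 13.5% + €3.78/kg.
Duty = €67,665.85 × 13.5% + 515 × €3.78 = €11,081.59.
Line 2 (6393.91.24, Peloria, 1,463 units, €58,095.73):
Base rate for 6393.91.24 is €7.90/unit.
Duty = 1,463 × €7.90 = €11,557.70.
Line 3 (3443.19.87, Hesania, 1,037 kg, €217,033.73):
Base rate for 3443.19.87 is 10%.
3443.19.87 has an FTA preferential rate, but origin Hesania is not Velos; base rate stands.
Additional duty on 3443.19.87 from Hesania: +28.8%. Applied ad valorem rate: 10% + 28.8% = 38.8%.
Duty = €217,033.73 × 38.8% = €84,209.09.
Total = €11,081.59 + €11,557.70 + €84,209.09 = €106,848.38.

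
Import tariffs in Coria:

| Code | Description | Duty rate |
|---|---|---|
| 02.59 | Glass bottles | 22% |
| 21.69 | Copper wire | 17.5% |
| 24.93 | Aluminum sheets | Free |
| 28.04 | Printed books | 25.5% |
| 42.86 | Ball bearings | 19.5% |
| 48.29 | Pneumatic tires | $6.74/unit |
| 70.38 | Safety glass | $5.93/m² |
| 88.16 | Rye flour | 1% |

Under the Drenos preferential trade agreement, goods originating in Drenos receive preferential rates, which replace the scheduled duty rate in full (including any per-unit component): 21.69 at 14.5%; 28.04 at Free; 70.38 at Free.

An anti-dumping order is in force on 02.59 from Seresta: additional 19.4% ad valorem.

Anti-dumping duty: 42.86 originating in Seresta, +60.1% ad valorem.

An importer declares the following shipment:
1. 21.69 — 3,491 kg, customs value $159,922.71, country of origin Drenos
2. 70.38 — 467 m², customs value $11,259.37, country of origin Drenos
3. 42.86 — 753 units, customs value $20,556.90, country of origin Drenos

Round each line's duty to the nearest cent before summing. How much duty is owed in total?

Line 1 (21.69, Drenos, 3,491 kg, $159,922.71):
Base rate for 21.69 is 17.5%.
Origin Drenos qualifies under the Coria–Drenos agreement and 21.69 is covered: preferential rate 14.5% applies instead.
Duty = $159,922.71 × 14.5% = $23,188.79.
Line 2 (70.38, Drenos, 467 m², $11,259.37):
Base rate for 70.38 is $5.93/m².
Origin Drenos qualifies under the Coria–Drenos agreement and 70.38 is covered: preferential rate Free applies instead.
Duty = $11,259.37 × 0% = $0.00.
Line 3 (42.86, Drenos, 753 units, $20,556.90):
Base rate for 42.86 is 19.5%.
Origin Drenos is the FTA partner but 42.86 is not on the preference list; base rate stands.
The additional-duty order on 42.86 targets Seresta, not Drenos; it does not apply.
Duty = $20,556.90 × 19.5% = $4,008.60.
Total = $23,188.79 + $0.00 + $4,008.60 = $27,197.39.

$27,197.39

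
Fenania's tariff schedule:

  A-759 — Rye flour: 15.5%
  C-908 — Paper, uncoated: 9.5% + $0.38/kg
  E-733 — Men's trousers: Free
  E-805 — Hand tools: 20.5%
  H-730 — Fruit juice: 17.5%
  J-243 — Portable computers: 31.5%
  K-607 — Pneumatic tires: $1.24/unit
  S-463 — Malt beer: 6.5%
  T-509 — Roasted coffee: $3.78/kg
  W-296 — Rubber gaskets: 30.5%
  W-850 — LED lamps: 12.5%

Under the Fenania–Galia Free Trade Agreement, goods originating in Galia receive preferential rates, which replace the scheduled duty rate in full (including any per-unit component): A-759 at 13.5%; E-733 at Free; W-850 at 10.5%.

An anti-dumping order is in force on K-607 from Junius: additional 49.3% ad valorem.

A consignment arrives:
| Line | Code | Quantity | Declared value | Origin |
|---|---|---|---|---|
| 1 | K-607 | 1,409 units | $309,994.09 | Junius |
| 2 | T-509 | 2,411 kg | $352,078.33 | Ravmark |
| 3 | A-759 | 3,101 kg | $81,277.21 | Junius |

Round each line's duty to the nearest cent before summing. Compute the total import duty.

$176,285.80

Line 1 (K-607, Junius, 1,409 units, $309,994.09):
Base rate for K-607 is $1.24/unit.
Additional duty on K-607 from Junius: +49.3% ad valorem. Applied ad valorem rate = 49.3%.
Duty = $309,994.09 × 49.3% + 1,409 × $1.24 = $154,574.25.
Line 2 (T-509, Ravmark, 2,411 kg, $352,078.33):
Base rate for T-509 is $3.78/kg.
Duty = 2,411 × $3.78 = $9,113.58.
Line 3 (A-759, Junius, 3,101 kg, $81,277.21):
Base rate for A-759 is 15.5%.
A-759 has an FTA preferential rate, but origin Junius is not Galia; base rate stands.
Duty = $81,277.21 × 15.5% = $12,597.97.
Total = $154,574.25 + $9,113.58 + $12,597.97 = $176,285.80.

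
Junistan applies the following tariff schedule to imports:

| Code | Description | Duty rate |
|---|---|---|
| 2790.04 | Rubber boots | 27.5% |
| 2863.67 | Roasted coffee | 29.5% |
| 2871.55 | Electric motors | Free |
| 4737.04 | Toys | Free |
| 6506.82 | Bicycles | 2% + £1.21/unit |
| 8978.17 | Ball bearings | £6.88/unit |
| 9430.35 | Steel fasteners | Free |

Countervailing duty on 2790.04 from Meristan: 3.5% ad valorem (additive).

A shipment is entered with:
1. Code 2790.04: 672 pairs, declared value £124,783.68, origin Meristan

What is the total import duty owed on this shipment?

Line 1 (2790.04, Meristan, 672 pairs, £124,783.68):
Base rate for 2790.04 is 27.5%.
Additional duty on 2790.04 from Meristan: +3.5%. Applied ad valorem rate: 27.5% + 3.5% = 31%.
Duty = £124,783.68 × 31% = £38,682.94.

£38,682.94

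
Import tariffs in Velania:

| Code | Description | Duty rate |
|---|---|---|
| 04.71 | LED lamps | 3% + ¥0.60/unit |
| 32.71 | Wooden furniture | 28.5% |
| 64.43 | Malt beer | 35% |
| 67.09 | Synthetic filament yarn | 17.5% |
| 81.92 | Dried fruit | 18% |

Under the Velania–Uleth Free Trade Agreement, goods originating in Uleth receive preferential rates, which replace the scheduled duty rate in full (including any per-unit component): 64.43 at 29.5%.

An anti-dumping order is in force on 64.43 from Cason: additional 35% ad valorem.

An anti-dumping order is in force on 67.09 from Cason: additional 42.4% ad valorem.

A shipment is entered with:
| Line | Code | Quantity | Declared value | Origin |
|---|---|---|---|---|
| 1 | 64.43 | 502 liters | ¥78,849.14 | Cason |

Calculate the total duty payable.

¥55,194.40

Line 1 (64.43, Cason, 502 liters, ¥78,849.14):
Base rate for 64.43 is 35%.
64.43 has an FTA preferential rate, but origin Cason is not Uleth; base rate stands.
Additional duty on 64.43 from Cason: +35%. Applied ad valorem rate: 35% + 35% = 70%.
Duty = ¥78,849.14 × 70% = ¥55,194.40.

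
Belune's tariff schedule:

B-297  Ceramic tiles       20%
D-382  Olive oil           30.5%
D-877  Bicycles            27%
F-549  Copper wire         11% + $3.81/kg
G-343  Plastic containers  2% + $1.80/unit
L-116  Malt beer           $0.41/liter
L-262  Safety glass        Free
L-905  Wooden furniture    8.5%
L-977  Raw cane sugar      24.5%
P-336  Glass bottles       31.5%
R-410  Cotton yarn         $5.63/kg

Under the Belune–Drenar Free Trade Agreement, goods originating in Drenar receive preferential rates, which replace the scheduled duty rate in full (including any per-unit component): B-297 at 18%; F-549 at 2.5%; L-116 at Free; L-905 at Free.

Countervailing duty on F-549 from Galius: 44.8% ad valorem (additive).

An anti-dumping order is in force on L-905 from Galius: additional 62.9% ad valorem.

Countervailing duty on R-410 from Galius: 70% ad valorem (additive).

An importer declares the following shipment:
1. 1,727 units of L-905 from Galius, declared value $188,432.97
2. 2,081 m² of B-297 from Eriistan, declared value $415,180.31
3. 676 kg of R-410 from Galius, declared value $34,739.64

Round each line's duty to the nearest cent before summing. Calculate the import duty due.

Line 1 (L-905, Galius, 1,727 units, $188,432.97):
Base rate for L-905 is 8.5%.
L-905 has an FTA preferential rate, but origin Galius is not Drenar; base rate stands.
Additional duty on L-905 from Galius: +62.9%. Applied ad valorem rate: 8.5% + 62.9% = 71.4%.
Duty = $188,432.97 × 71.4% = $134,541.14.
Line 2 (B-297, Eriistan, 2,081 m², $415,180.31):
Base rate for B-297 is 20%.
B-297 has an FTA preferential rate, but origin Eriistan is not Drenar; base rate stands.
Duty = $415,180.31 × 20% = $83,036.06.
Line 3 (R-410, Galius, 676 kg, $34,739.64):
Base rate for R-410 is $5.63/kg.
Additional duty on R-410 from Galius: +70% ad valorem. Applied ad valorem rate = 70%.
Duty = $34,739.64 × 70% + 676 × $5.63 = $28,123.63.
Total = $134,541.14 + $83,036.06 + $28,123.63 = $245,700.83.

$245,700.83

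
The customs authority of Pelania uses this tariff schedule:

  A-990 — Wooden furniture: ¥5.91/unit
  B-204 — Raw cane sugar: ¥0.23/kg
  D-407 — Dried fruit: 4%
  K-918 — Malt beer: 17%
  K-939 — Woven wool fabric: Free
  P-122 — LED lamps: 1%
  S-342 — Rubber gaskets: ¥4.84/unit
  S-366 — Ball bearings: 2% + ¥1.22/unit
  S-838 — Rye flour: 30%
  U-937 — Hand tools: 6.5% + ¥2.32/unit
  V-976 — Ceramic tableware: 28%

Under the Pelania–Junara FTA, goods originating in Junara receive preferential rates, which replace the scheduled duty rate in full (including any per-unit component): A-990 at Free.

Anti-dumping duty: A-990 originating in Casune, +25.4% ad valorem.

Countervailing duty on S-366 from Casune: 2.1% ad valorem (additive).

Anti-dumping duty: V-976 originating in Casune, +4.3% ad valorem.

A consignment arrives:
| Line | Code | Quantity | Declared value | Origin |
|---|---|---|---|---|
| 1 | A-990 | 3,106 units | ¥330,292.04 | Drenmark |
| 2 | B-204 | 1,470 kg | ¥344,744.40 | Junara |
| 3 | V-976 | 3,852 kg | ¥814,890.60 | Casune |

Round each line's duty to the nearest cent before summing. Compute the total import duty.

Line 1 (A-990, Drenmark, 3,106 units, ¥330,292.04):
Base rate for A-990 is ¥5.91/unit.
A-990 has an FTA preferential rate, but origin Drenmark is not Junara; base rate stands.
The additional-duty order on A-990 targets Casune, not Drenmark; it does not apply.
Duty = 3,106 × ¥5.91 = ¥18,356.46.
Line 2 (B-204, Junara, 1,470 kg, ¥344,744.40):
Base rate for B-204 is ¥0.23/kg.
Origin Junara is the FTA partner but B-204 is not on the preference list; base rate stands.
Duty = 1,470 × ¥0.23 = ¥338.10.
Line 3 (V-976, Casune, 3,852 kg, ¥814,890.60):
Base rate for V-976 is 28%.
Additional duty on V-976 from Casune: +4.3%. Applied ad valorem rate: 28% + 4.3% = 32.3%.
Duty = ¥814,890.60 × 32.3% = ¥263,209.66.
Total = ¥18,356.46 + ¥338.10 + ¥263,209.66 = ¥281,904.22.

¥281,904.22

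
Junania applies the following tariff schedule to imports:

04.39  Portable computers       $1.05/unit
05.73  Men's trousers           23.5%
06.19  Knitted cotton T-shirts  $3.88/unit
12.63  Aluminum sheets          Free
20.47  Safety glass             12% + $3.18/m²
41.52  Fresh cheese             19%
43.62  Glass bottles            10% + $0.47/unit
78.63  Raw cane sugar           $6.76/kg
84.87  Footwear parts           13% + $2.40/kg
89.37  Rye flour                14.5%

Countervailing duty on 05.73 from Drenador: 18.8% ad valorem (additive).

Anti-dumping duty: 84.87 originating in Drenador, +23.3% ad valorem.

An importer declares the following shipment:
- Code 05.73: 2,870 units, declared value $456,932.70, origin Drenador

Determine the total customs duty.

$193,282.53

Line 1 (05.73, Drenador, 2,870 units, $456,932.70):
Base rate for 05.73 is 23.5%.
Additional duty on 05.73 from Drenador: +18.8%. Applied ad valorem rate: 23.5% + 18.8% = 42.3%.
Duty = $456,932.70 × 42.3% = $193,282.53.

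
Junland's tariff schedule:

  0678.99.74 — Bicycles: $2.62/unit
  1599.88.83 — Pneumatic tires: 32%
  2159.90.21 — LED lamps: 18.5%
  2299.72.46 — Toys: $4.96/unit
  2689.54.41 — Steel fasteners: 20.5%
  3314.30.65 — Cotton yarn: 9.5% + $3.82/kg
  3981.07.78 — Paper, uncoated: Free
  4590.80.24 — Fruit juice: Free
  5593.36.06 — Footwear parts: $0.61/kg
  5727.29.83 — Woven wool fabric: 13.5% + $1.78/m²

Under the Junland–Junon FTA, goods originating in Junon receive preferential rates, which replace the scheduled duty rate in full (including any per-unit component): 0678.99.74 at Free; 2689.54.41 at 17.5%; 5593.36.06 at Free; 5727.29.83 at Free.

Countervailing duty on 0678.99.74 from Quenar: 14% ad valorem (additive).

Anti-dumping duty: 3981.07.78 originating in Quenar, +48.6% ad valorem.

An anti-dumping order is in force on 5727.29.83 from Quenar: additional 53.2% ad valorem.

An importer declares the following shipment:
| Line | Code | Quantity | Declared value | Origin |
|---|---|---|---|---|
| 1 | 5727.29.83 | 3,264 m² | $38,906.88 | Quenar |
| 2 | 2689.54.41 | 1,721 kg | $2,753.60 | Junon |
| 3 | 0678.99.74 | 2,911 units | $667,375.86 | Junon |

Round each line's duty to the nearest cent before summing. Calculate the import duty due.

Line 1 (5727.29.83, Quenar, 3,264 m², $38,906.88):
Base rate for 5727.29.83 is 13.5% + $1.78/m².
5727.29.83 has an FTA preferential rate, but origin Quenar is not Junon; base rate stands.
Additional duty on 5727.29.83 from Quenar: +53.2%. Applied ad valorem rate: 13.5% + 53.2% = 66.7%.
Duty = $38,906.88 × 66.7% + 3,264 × $1.78 = $31,760.81.
Line 2 (2689.54.41, Junon, 1,721 kg, $2,753.60):
Base rate for 2689.54.41 is 20.5%.
Origin Junon qualifies under the Junland–Junon agreement and 2689.54.41 is covered: preferential rate 17.5% applies instead.
Duty = $2,753.60 × 17.5% = $481.88.
Line 3 (0678.99.74, Junon, 2,911 units, $667,375.86):
Base rate for 0678.99.74 is $2.62/unit.
Origin Junon qualifies under the Junland–Junon agreement and 0678.99.74 is covered: preferential rate Free applies instead.
The additional-duty order on 0678.99.74 targets Quenar, not Junon; it does not apply.
Duty = $667,375.86 × 0% = $0.00.
Total = $31,760.81 + $481.88 + $0.00 = $32,242.69.

$32,242.69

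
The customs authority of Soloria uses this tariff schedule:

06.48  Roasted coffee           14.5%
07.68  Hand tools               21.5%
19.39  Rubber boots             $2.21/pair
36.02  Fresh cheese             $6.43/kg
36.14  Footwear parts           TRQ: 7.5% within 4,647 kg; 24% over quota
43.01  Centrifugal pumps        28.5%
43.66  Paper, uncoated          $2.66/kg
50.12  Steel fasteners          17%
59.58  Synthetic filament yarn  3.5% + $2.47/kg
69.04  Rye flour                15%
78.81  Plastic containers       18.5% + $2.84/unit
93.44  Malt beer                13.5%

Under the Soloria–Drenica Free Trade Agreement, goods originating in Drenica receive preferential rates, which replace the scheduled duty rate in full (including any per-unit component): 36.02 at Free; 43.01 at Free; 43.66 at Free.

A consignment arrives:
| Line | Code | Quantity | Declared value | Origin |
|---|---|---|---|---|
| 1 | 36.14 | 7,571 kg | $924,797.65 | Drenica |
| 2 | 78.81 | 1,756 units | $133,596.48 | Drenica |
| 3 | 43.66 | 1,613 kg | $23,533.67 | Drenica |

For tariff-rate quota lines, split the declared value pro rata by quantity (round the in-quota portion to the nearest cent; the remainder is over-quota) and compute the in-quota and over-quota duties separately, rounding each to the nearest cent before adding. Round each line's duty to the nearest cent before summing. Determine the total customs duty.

$157,994.70

Line 1 (36.14, Drenica, 7,571 kg, $924,797.65):
Code 36.14 is under a tariff-rate quota (threshold 4,647 kg). In-quota: 4,647 kg at 7.5%; over-quota: 2,924 kg at 24%.
Pro-rata value split: in-quota = $924,797.65 × 4,647/7,571 = $567,631.05; over-quota = $924,797.65 − $567,631.05 = $357,166.60.
In-quota duty = $567,631.05 × 7.5% = $42,572.33. Over-quota duty = $357,166.60 × 24% = $85,719.98.
Line duty = $42,572.33 + $85,719.98 = $128,292.31.
Line 2 (78.81, Drenica, 1,756 units, $133,596.48):
Base rate for 78.81 is 18.5% + $2.84/unit.
Origin Drenica is the FTA partner but 78.81 is not on the preference list; base rate stands.
Duty = $133,596.48 × 18.5% + 1,756 × $2.84 = $29,702.39.
Line 3 (43.66, Drenica, 1,613 kg, $23,533.67):
Base rate for 43.66 is $2.66/kg.
Origin Drenica qualifies under the Soloria–Drenica agreement and 43.66 is covered: preferential rate Free applies instead.
Duty = $23,533.67 × 0% = $0.00.
Total = $128,292.31 + $29,702.39 + $0.00 = $157,994.70.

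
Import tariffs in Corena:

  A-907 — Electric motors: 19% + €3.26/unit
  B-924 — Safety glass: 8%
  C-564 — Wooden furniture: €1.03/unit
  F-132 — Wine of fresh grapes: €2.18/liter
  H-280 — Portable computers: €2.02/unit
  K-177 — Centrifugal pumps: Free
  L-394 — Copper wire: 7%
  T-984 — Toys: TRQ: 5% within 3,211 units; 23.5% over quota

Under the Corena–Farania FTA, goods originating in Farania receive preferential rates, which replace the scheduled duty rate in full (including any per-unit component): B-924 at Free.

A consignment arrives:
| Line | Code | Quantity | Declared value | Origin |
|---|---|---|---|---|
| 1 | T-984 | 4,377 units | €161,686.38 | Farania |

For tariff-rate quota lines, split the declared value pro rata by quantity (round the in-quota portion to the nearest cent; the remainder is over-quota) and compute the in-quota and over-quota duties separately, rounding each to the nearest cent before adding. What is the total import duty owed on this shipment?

€16,052.65

Line 1 (T-984, Farania, 4,377 units, €161,686.38):
Code T-984 is under a tariff-rate quota (threshold 3,211 units). In-quota: 3,211 units at 5%; over-quota: 1,166 units at 23.5%.
Pro-rata value split: in-quota = €161,686.38 × 3,211/4,377 = €118,614.34; over-quota = €161,686.38 − €118,614.34 = €43,072.04.
In-quota duty = €118,614.34 × 5% = €5,930.72. Over-quota duty = €43,072.04 × 23.5% = €10,121.93.
Line duty = €5,930.72 + €10,121.93 = €16,052.65.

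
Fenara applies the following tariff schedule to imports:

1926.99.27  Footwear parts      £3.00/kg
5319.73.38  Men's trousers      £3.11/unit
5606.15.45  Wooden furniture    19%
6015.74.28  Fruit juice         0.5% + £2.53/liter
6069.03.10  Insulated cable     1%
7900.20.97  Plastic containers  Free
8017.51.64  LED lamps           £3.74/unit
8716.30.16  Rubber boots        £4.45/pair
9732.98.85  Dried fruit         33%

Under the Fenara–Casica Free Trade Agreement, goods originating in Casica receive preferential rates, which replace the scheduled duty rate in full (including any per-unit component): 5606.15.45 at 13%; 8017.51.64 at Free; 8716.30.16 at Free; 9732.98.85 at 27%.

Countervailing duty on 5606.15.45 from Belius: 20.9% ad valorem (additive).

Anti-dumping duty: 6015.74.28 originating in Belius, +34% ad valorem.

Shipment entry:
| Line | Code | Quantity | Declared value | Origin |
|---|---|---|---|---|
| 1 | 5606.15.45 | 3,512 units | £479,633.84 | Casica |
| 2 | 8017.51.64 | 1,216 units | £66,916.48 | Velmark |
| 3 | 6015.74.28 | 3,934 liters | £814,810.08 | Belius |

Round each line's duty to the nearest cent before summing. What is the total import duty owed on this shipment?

£357,962.74

Line 1 (5606.15.45, Casica, 3,512 units, £479,633.84):
Base rate for 5606.15.45 is 19%.
Origin Casica qualifies under the Fenara–Casica agreement and 5606.15.45 is covered: preferential rate 13% applies instead.
The additional-duty order on 5606.15.45 targets Belius, not Casica; it does not apply.
Duty = £479,633.84 × 13% = £62,352.40.
Line 2 (8017.51.64, Velmark, 1,216 units, £66,916.48):
Base rate for 8017.51.64 is £3.74/unit.
8017.51.64 has an FTA preferential rate, but origin Velmark is not Casica; base rate stands.
Duty = 1,216 × £3.74 = £4,547.84.
Line 3 (6015.74.28, Belius, 3,934 liters, £814,810.08):
Base rate for 6015.74.28 is 0.5% + £2.53/liter.
Additional duty on 6015.74.28 from Belius: +34%. Applied ad valorem rate: 0.5% + 34% = 34.5%.
Duty = £814,810.08 × 34.5% + 3,934 × £2.53 = £291,062.50.
Total = £62,352.40 + £4,547.84 + £291,062.50 = £357,962.74.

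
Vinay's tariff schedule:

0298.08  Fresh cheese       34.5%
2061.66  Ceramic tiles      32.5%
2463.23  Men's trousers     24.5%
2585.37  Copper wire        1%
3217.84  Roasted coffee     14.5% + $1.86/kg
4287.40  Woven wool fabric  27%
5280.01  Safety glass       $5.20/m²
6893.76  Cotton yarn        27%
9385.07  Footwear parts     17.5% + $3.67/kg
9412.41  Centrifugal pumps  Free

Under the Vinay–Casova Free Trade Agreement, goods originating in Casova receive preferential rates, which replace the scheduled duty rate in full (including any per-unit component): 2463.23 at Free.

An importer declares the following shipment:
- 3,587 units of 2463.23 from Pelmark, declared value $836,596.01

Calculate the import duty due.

$204,966.02

Line 1 (2463.23, Pelmark, 3,587 units, $836,596.01):
Base rate for 2463.23 is 24.5%.
2463.23 has an FTA preferential rate, but origin Pelmark is not Casova; base rate stands.
Duty = $836,596.01 × 24.5% = $204,966.02.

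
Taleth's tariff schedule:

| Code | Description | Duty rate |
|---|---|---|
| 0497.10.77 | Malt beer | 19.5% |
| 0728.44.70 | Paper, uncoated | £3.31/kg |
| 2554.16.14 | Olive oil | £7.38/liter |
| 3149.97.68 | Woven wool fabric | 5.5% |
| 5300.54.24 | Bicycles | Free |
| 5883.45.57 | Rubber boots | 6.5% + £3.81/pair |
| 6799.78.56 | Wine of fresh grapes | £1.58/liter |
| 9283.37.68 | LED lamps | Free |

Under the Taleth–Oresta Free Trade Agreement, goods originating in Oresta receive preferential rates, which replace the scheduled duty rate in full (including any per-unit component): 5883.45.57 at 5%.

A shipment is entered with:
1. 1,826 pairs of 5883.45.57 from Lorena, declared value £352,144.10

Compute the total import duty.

Line 1 (5883.45.57, Lorena, 1,826 pairs, £352,144.10):
Base rate for 5883.45.57 is 6.5% + £3.81/pair.
5883.45.57 has an FTA preferential rate, but origin Lorena is not Oresta; base rate stands.
Duty = £352,144.10 × 6.5% + 1,826 × £3.81 = £29,846.43.

£29,846.43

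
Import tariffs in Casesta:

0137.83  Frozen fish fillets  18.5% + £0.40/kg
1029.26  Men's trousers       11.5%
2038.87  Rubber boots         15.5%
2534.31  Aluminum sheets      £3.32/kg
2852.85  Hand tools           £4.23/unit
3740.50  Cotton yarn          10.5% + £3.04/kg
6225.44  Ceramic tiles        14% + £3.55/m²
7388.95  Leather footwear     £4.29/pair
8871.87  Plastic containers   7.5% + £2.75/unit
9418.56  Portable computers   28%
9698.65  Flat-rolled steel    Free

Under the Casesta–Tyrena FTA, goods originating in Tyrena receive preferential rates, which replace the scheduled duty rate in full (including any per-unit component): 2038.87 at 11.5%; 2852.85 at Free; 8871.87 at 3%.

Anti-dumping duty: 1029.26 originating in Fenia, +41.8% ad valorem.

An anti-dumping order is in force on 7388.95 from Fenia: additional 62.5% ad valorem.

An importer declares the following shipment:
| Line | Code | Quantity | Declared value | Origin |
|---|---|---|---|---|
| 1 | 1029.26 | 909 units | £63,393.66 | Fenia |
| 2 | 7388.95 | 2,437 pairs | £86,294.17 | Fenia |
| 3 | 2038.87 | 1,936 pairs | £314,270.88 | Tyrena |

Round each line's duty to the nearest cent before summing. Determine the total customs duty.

Line 1 (1029.26, Fenia, 909 units, £63,393.66):
Base rate for 1029.26 is 11.5%.
Additional duty on 1029.26 from Fenia: +41.8%. Applied ad valorem rate: 11.5% + 41.8% = 53.3%.
Duty = £63,393.66 × 53.3% = £33,788.82.
Line 2 (7388.95, Fenia, 2,437 pairs, £86,294.17):
Base rate for 7388.95 is £4.29/pair.
Additional duty on 7388.95 from Fenia: +62.5% ad valorem. Applied ad valorem rate = 62.5%.
Duty = £86,294.17 × 62.5% + 2,437 × £4.29 = £64,388.59.
Line 3 (2038.87, Tyrena, 1,936 pairs, £314,270.88):
Base rate for 2038.87 is 15.5%.
Origin Tyrena qualifies under the Casesta–Tyrena agreement and 2038.87 is covered: preferential rate 11.5% applies instead.
Duty = £314,270.88 × 11.5% = £36,141.15.
Total = £33,788.82 + £64,388.59 + £36,141.15 = £134,318.56.

£134,318.56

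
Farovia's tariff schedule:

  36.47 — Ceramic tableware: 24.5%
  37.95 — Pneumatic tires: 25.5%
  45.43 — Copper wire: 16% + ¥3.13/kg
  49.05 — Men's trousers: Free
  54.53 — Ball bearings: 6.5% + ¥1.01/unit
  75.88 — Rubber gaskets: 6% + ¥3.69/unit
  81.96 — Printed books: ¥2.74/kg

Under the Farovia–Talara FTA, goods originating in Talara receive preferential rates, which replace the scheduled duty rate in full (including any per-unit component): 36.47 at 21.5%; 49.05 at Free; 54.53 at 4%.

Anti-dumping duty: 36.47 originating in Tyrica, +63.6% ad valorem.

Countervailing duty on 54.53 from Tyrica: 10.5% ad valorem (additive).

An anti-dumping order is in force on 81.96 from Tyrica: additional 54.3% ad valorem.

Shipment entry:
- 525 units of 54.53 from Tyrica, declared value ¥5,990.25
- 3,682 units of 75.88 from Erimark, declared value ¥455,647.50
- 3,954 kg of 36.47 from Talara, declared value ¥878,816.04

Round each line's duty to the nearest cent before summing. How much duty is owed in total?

¥231,419.47

Line 1 (54.53, Tyrica, 525 units, ¥5,990.25):
Base rate for 54.53 is 6.5% + ¥1.01/unit.
54.53 has an FTA preferential rate, but origin Tyrica is not Talara; base rate stands.
Additional duty on 54.53 from Tyrica: +10.5%. Applied ad valorem rate: 6.5% + 10.5% = 17%.
Duty = ¥5,990.25 × 17% + 525 × ¥1.01 = ¥1,548.59.
Line 2 (75.88, Erimark, 3,682 units, ¥455,647.50):
Base rate for 75.88 is 6% + ¥3.69/unit.
Duty = ¥455,647.50 × 6% + 3,682 × ¥3.69 = ¥40,925.43.
Line 3 (36.47, Talara, 3,954 kg, ¥878,816.04):
Base rate for 36.47 is 24.5%.
Origin Talara qualifies under the Farovia–Talara agreement and 36.47 is covered: preferential rate 21.5% applies instead.
The additional-duty order on 36.47 targets Tyrica, not Talara; it does not apply.
Duty = ¥878,816.04 × 21.5% = ¥188,945.45.
Total = ¥1,548.59 + ¥40,925.43 + ¥188,945.45 = ¥231,419.47.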